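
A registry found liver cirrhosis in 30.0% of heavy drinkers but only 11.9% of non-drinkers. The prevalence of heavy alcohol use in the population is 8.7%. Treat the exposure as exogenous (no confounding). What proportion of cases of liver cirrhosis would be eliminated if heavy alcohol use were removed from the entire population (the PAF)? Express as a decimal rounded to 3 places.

PAF ≈ 0.117

p₁ = 0.3, p₀ = 0.119.
Overall risk P(Y=1) = π·p₁ + (1−π)·p₀ = 0.087×0.3 + 0.913×0.119 = 0.13475.
Under exogeneity, PAF = [P(Y=1) − p₀] / P(Y=1).
PAF = (0.13475 − 0.119) / 0.13475 ≈ 0.1169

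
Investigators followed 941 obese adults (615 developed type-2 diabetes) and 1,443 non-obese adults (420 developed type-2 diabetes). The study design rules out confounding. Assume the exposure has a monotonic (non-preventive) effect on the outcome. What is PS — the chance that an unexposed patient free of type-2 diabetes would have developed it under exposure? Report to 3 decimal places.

PS ≈ 0.511

p₁ = P(outcome | exposed) = 615/941 = 0.65356
p₀ = P(outcome | unexposed) = 420/1443 = 0.29106
Under exogeneity and monotonicity, PS = (p₁ − p₀) / (1 − p₀).
PS = (0.65356 − 0.29106) / (1 − 0.29106) = 0.3625 / 0.70894 ≈ 0.5113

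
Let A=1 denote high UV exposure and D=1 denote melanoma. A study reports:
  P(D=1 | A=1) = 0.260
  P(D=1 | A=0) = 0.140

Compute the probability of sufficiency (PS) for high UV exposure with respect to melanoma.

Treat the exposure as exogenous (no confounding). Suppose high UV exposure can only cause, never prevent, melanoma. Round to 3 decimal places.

PS ≈ 0.140

Let p₁ = 0.26, p₀ = 0.14.
Under exogeneity and monotonicity, PS = (p₁ − p₀) / (1 − p₀).
PS = (0.26 − 0.14) / (1 − 0.14) = 0.12 / 0.86 ≈ 0.1395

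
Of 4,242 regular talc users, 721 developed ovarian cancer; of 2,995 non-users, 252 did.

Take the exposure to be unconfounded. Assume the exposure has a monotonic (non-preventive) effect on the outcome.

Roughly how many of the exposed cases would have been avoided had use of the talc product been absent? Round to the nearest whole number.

p₁ = P(outcome | exposed) = 721/4242 = 0.16997
p₀ = P(outcome | unexposed) = 252/2995 = 0.08414
PN = (p₁ − p₀)/p₁ = (0.16997 − 0.08414) / 0.16997 ≈ 0.50496.
Attributable cases ≈ PN × (exposed cases) = 0.50496 × 721 ≈ 364.08.

about 364 cases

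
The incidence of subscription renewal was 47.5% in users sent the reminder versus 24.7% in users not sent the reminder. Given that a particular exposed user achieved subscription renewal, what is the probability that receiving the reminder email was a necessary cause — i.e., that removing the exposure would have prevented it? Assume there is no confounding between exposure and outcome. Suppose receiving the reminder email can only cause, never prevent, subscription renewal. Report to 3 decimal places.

PN ≈ 0.480

p₁ = 0.475, p₀ = 0.247.
Under exogeneity and monotonicity, PN = (p₁ − p₀) / p₁.
PN = (0.475 − 0.247) / 0.475 = 0.228 / 0.475 ≈ 0.4800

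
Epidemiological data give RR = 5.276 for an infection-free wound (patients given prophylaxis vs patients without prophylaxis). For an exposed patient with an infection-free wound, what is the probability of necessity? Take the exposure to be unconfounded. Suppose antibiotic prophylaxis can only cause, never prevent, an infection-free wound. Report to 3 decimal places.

Under exogeneity and monotonicity, PN = (RR − 1) / RR = 1 − 1/RR.
PN = (5.276 − 1) / 5.276 = 4.276 / 5.276 ≈ 0.8105

PN ≈ 0.810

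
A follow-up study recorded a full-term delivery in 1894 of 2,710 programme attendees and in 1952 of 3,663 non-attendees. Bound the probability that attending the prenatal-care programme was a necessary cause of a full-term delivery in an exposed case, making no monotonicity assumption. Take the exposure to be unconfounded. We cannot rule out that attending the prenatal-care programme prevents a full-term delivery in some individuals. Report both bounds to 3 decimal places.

p₁ = P(outcome | exposed) = 1894/2710 = 0.69889
p₀ = P(outcome | unexposed) = 1952/3663 = 0.5329
Under exogeneity alone the bounds on PN are max{0,(p₁−p₀)/p₁} ≤ PN ≤ min{1,(1−p₀)/p₁}.
  lower = (p₁ − p₀)/p₁ = 0.166 / 0.69889 ≈ 0.2375
  upper = min{1, (1 − p₀)/p₁} = 0.4671 / 0.69889 ≈ 0.6683

0.238 ≤ PN ≤ 0.668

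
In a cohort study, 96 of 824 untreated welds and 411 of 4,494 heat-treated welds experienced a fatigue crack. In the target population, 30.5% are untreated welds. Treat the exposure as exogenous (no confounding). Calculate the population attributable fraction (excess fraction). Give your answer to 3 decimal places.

p₁ = P(outcome | exposed) = 96/824 = 0.1165
p₀ = P(outcome | unexposed) = 411/4494 = 0.091455
Overall risk P(Y=1) = π·p₁ + (1−π)·p₀ = 0.305×0.1165 + 0.695×0.091455 = 0.099095.
Under exogeneity, PAF = [P(Y=1) − p₀] / P(Y=1).
PAF = (0.099095 − 0.091455) / 0.099095 ≈ 0.0771

PAF ≈ 0.077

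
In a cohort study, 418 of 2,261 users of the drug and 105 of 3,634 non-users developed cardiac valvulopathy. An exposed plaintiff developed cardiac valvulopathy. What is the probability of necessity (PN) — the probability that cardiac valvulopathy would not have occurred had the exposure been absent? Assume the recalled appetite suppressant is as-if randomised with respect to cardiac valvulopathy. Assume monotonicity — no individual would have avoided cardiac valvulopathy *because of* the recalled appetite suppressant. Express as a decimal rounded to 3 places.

PN ≈ 0.844

p₁ = P(outcome | exposed) = 418/2261 = 0.18487
p₀ = P(outcome | unexposed) = 105/3634 = 0.028894
Under exogeneity and monotonicity, PN = (p₁ − p₀) / p₁.
PN = (0.18487 − 0.028894) / 0.18487 = 0.15598 / 0.18487 ≈ 0.8437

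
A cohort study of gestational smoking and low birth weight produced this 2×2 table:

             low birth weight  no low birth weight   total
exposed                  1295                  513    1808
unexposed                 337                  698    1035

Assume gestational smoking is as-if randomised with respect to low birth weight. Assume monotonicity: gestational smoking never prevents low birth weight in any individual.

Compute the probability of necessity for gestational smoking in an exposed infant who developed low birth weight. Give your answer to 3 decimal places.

p₁ = P(outcome | exposed) = 1295/1808 = 0.71626
p₀ = P(outcome | unexposed) = 337/1035 = 0.3256
Under exogeneity and monotonicity, PN = (p₁ − p₀) / p₁.
PN = (0.71626 − 0.3256) / 0.71626 = 0.39066 / 0.71626 ≈ 0.5454

PN ≈ 0.545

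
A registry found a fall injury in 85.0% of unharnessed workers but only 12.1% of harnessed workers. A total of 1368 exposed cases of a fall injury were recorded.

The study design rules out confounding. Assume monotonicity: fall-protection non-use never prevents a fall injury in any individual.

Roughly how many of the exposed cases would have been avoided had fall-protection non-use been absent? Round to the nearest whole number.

p₁ = 0.85, p₀ = 0.121.
PN = (p₁ − p₀)/p₁ = (0.85 − 0.121) / 0.85 ≈ 0.85765.
Attributable cases ≈ PN × (exposed cases) = 0.85765 × 1368 ≈ 1173.26.

about 1173 cases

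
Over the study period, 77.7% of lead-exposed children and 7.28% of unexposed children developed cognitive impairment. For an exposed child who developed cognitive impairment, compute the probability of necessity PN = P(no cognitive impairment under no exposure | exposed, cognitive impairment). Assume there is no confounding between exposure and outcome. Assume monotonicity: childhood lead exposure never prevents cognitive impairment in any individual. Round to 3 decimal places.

p₁ = 0.777, p₀ = 0.0728.
Under exogeneity and monotonicity, PN = (p₁ − p₀) / p₁.
PN = (0.777 − 0.0728) / 0.777 = 0.7042 / 0.777 ≈ 0.9063

PN ≈ 0.906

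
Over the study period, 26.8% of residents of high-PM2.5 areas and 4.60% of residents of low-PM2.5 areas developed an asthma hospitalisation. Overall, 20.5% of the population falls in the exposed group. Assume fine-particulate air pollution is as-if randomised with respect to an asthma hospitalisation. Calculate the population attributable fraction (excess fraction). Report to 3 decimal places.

p₁ = 0.268, p₀ = 0.046.
Overall risk P(Y=1) = π·p₁ + (1−π)·p₀ = 0.205×0.268 + 0.795×0.046 = 0.09151.
Under exogeneity, PAF = [P(Y=1) − p₀] / P(Y=1).
PAF = (0.09151 − 0.046) / 0.09151 ≈ 0.4973

PAF ≈ 0.497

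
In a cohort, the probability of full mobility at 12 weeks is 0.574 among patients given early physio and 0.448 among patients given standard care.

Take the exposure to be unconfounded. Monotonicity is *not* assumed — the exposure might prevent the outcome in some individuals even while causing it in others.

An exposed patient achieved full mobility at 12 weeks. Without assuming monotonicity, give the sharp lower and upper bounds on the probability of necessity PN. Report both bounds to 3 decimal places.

0.220 ≤ PN ≤ 0.962

Let p₁ = 0.574, p₀ = 0.448.
Under exogeneity alone the bounds on PN are max{0,(p₁−p₀)/p₁} ≤ PN ≤ min{1,(1−p₀)/p₁}.
  lower = (p₁ − p₀)/p₁ = 0.126 / 0.574 ≈ 0.2195
  upper = min{1, (1 − p₀)/p₁} = 0.552 / 0.574 ≈ 0.9617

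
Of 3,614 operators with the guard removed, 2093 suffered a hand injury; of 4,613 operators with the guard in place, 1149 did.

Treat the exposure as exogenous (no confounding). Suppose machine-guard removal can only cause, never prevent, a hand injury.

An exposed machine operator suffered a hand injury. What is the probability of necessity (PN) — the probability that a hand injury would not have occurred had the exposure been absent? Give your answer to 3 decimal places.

PN ≈ 0.570

p₁ = P(outcome | exposed) = 2093/3614 = 0.57914
p₀ = P(outcome | unexposed) = 1149/4613 = 0.24908
Under exogeneity and monotonicity, PN = (p₁ − p₀) / p₁.
PN = (0.57914 − 0.24908) / 0.57914 = 0.33006 / 0.57914 ≈ 0.5699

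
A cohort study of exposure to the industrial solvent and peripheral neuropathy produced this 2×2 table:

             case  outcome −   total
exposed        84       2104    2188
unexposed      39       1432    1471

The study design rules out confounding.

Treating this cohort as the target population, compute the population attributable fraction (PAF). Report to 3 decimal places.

PAF ≈ 0.211

p₁ = P(outcome | exposed) = 84/2188 = 0.038391
p₀ = P(outcome | unexposed) = 39/1471 = 0.026513
Exposure prevalence π = 2188/3659 = 0.59798; overall risk P(Y=1) = 0.033616.
Under exogeneity, PAF = [P(Y=1) − p₀]/P(Y=1).
PAF = (0.033616 − 0.026513) / 0.033616 ≈ 0.2113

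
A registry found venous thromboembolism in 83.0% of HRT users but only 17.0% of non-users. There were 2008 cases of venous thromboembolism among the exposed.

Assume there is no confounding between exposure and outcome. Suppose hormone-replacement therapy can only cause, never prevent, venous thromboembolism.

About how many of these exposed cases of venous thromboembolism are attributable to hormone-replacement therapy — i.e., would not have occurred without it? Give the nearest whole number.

p₁ = 0.83, p₀ = 0.17.
PN = (p₁ − p₀)/p₁ = (0.83 − 0.17) / 0.83 ≈ 0.79518.
Attributable cases ≈ PN × (exposed cases) = 0.79518 × 2008 ≈ 1596.72.

about 1597 cases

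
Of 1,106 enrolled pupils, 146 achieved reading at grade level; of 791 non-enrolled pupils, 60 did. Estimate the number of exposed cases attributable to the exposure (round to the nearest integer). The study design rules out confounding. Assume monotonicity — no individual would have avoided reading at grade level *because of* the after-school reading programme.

p₁ = P(outcome | exposed) = 146/1106 = 0.13201
p₀ = P(outcome | unexposed) = 60/791 = 0.075853
PN = (p₁ − p₀)/p₁ = (0.13201 − 0.075853) / 0.13201 ≈ 0.42538.
Attributable cases ≈ PN × (exposed cases) = 0.42538 × 146 ≈ 62.11.

about 62 cases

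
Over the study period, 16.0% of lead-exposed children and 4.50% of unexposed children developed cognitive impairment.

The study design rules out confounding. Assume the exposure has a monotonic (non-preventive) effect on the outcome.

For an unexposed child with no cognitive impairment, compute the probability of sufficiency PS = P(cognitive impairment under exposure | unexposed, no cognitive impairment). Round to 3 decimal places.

p₁ = 0.16, p₀ = 0.045.
Under exogeneity and monotonicity, PS = (p₁ − p₀) / (1 − p₀).
PS = (0.16 − 0.045) / (1 − 0.045) = 0.115 / 0.955 ≈ 0.1204

PS ≈ 0.120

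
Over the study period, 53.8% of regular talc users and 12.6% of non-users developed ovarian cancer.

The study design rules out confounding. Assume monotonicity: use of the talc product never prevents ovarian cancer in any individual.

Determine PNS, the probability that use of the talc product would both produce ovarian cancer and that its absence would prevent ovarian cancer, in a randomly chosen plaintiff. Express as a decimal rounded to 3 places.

PNS ≈ 0.412

p₁ = 0.538, p₀ = 0.126.
Under exogeneity and monotonicity, PNS = p₁ − p₀.
PNS = 0.538 − 0.126 = 0.412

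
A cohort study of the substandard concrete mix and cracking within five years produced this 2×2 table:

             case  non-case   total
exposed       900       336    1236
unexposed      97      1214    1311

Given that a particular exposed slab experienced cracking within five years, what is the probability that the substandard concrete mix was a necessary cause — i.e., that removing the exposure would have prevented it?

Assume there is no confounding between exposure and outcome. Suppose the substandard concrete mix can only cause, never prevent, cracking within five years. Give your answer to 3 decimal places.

PN ≈ 0.898

p₁ = P(outcome | exposed) = 900/1236 = 0.72816
p₀ = P(outcome | unexposed) = 97/1311 = 0.073989
Under exogeneity and monotonicity, PN = (p₁ − p₀)/p₁.
PN = (0.72816 − 0.073989) / 0.72816 ≈ 0.8984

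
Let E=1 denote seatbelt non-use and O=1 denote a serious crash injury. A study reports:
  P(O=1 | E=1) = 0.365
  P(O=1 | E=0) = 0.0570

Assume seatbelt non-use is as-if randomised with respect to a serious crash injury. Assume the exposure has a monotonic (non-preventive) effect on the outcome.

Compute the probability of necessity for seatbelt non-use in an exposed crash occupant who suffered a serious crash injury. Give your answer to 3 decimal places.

PN ≈ 0.844

Let p₁ = 0.365, p₀ = 0.057.
Under exogeneity and monotonicity, PN = (p₁ − p₀) / p₁.
PN = (0.365 − 0.057) / 0.365 = 0.308 / 0.365 ≈ 0.8438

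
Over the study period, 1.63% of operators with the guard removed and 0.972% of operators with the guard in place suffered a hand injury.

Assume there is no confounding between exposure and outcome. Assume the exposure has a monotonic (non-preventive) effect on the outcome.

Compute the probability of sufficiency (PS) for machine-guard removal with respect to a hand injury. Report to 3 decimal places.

PS ≈ 0.007

p₁ = 0.0163, p₀ = 0.00972.
Under exogeneity and monotonicity, PS = (p₁ − p₀) / (1 − p₀).
PS = (0.0163 − 0.00972) / (1 − 0.00972) = 0.00658 / 0.99028 ≈ 0.0066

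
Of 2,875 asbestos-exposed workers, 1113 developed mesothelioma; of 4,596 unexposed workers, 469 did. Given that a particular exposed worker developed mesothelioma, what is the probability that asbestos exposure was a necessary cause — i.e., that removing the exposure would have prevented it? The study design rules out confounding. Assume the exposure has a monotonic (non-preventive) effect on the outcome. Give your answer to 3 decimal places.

PN ≈ 0.736

p₁ = P(outcome | exposed) = 1113/2875 = 0.38713
p₀ = P(outcome | unexposed) = 469/4596 = 0.10205
Under exogeneity and monotonicity, PN = (p₁ − p₀) / p₁.
PN = (0.38713 − 0.10205) / 0.38713 = 0.28509 / 0.38713 ≈ 0.7364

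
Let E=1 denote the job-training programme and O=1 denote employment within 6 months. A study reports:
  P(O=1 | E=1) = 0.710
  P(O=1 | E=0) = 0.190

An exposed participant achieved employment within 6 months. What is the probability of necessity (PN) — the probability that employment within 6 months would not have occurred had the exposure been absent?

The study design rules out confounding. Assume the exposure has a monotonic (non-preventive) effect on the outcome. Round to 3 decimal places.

Let p₁ = 0.71, p₀ = 0.19.
Under exogeneity and monotonicity, PN = (p₁ − p₀) / p₁.
PN = (0.71 − 0.19) / 0.71 = 0.52 / 0.71 ≈ 0.7324

PN ≈ 0.732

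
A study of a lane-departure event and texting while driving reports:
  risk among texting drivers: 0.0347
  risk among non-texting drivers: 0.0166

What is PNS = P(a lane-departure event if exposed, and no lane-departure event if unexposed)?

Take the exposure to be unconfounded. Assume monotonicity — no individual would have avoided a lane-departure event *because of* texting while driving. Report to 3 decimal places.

Let p₁ = 0.0347, p₀ = 0.0166.
Under exogeneity and monotonicity, PNS = p₁ − p₀.
PNS = 0.0347 − 0.0166 = 0.0181

PNS ≈ 0.018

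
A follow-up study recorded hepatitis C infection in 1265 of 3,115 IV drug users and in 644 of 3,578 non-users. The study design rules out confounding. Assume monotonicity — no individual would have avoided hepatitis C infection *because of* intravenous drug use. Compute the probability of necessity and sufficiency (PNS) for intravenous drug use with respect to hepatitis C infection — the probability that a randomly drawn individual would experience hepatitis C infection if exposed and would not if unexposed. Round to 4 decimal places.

p₁ = P(outcome | exposed) = 1265/3115 = 0.4061
p₀ = P(outcome | unexposed) = 644/3578 = 0.17999
Under exogeneity and monotonicity, PNS = p₁ − p₀.
PNS = 0.4061 − 0.17999 = 0.22611

PNS ≈ 0.2261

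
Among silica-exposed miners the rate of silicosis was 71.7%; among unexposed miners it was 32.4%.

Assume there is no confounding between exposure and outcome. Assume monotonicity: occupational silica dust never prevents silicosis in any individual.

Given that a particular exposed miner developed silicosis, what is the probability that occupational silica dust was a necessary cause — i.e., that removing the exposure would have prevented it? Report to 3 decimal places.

PN ≈ 0.548

p₁ = 0.717, p₀ = 0.324.
Under exogeneity and monotonicity, PN = (p₁ − p₀) / p₁.
PN = (0.717 − 0.324) / 0.717 = 0.393 / 0.717 ≈ 0.5481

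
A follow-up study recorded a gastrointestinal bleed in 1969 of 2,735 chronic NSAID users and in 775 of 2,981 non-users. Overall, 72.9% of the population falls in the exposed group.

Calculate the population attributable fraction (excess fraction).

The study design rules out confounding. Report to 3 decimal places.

p₁ = P(outcome | exposed) = 1969/2735 = 0.71993
p₀ = P(outcome | unexposed) = 775/2981 = 0.25998
Overall risk P(Y=1) = π·p₁ + (1−π)·p₀ = 0.729×0.71993 + 0.271×0.25998 = 0.59528.
Under exogeneity, PAF = [P(Y=1) − p₀] / P(Y=1).
PAF = (0.59528 − 0.25998) / 0.59528 ≈ 0.5633

PAF ≈ 0.563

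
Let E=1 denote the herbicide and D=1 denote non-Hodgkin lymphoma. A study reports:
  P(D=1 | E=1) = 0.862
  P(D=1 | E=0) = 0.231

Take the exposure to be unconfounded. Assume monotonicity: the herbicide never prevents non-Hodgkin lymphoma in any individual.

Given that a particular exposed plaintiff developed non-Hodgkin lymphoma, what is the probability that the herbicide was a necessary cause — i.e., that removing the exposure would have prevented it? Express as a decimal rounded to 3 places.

PN ≈ 0.732

Let p₁ = 0.862, p₀ = 0.231.
Under exogeneity and monotonicity, PN = (p₁ − p₀) / p₁.
PN = (0.862 − 0.231) / 0.862 = 0.631 / 0.862 ≈ 0.7320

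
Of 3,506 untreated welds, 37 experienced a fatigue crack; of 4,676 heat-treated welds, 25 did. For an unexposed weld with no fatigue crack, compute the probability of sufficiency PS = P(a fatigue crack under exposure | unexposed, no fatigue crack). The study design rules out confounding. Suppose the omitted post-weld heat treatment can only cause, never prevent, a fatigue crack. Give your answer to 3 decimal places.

PS ≈ 0.005

p₁ = P(outcome | exposed) = 37/3506 = 0.010553
p₀ = P(outcome | unexposed) = 25/4676 = 0.0053464
Under exogeneity and monotonicity, PS = (p₁ − p₀) / (1 − p₀).
PS = (0.010553 − 0.0053464) / (1 − 0.0053464) = 0.0052069 / 0.99465 ≈ 0.0052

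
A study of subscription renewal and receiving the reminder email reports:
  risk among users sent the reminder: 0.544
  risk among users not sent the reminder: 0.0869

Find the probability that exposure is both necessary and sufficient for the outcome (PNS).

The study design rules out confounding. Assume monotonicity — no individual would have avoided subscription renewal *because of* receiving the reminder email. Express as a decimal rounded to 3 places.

PNS ≈ 0.457

Let p₁ = 0.544, p₀ = 0.0869.
Under exogeneity and monotonicity, PNS = p₁ − p₀.
PNS = 0.544 − 0.0869 = 0.4571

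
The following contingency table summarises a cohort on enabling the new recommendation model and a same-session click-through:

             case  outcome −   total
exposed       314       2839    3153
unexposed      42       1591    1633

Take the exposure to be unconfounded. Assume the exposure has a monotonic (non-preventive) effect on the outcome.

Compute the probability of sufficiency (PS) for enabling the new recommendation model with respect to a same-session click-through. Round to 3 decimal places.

PS ≈ 0.076

p₁ = P(outcome | exposed) = 314/3153 = 0.099588
p₀ = P(outcome | unexposed) = 42/1633 = 0.02572
Under exogeneity and monotonicity, PS = (p₁ − p₀) / (1 − p₀).
PS = (0.099588 − 0.02572) / (1 − 0.02572) = 0.073868 / 0.97428 ≈ 0.0758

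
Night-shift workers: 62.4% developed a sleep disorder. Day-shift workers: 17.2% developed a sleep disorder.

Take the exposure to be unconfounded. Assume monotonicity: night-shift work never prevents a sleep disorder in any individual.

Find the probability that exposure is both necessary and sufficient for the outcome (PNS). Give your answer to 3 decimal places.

PNS ≈ 0.452

p₁ = 0.624, p₀ = 0.172.
Under exogeneity and monotonicity, PNS = p₁ − p₀.
PNS = 0.624 − 0.172 = 0.452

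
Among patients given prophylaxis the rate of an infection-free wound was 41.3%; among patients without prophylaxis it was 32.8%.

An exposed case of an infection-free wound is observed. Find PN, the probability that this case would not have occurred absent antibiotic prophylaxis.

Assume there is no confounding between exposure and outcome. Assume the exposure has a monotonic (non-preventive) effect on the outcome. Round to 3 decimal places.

PN ≈ 0.206

p₁ = 0.413, p₀ = 0.328.
Under exogeneity and monotonicity, PN = (p₁ − p₀) / p₁.
PN = (0.413 − 0.328) / 0.413 = 0.085 / 0.413 ≈ 0.2058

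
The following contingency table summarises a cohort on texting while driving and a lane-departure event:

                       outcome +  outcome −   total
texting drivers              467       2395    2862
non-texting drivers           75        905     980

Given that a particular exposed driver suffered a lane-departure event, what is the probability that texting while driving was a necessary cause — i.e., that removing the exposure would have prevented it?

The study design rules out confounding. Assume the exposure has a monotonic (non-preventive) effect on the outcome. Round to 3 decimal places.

PN ≈ 0.531

p₁ = P(outcome | exposed) = 467/2862 = 0.16317
p₀ = P(outcome | unexposed) = 75/980 = 0.076531
Under exogeneity and monotonicity, PN = (p₁ − p₀) / p₁.
PN = (0.16317 − 0.076531) / 0.16317 = 0.086642 / 0.16317 ≈ 0.5310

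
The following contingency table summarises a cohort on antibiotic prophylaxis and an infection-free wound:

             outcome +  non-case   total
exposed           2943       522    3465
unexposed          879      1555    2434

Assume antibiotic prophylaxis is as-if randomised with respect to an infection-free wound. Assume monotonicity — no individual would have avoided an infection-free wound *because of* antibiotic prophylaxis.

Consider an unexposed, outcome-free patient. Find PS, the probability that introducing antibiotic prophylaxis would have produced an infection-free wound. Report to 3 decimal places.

PS ≈ 0.764

p₁ = P(outcome | exposed) = 2943/3465 = 0.84935
p₀ = P(outcome | unexposed) = 879/2434 = 0.36113
Under exogeneity and monotonicity, PS = (p₁ − p₀)/(1 − p₀).
PS = (0.84935 − 0.36113) / 0.63887 ≈ 0.7642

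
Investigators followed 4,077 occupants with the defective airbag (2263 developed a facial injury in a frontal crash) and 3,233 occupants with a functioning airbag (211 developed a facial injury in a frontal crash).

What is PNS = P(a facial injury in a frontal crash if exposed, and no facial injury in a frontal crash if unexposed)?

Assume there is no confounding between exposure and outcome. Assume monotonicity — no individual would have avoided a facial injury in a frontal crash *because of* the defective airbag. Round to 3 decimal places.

PNS ≈ 0.490

p₁ = P(outcome | exposed) = 2263/4077 = 0.55506
p₀ = P(outcome | unexposed) = 211/3233 = 0.065264
Under exogeneity and monotonicity, PNS = p₁ − p₀.
PNS = 0.55506 − 0.065264 = 0.4898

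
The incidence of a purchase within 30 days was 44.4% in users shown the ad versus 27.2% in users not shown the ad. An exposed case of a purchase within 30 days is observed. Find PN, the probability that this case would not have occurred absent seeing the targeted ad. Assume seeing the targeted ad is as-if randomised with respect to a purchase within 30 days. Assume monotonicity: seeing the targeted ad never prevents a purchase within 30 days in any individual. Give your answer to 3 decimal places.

p₁ = 0.444, p₀ = 0.272.
Under exogeneity and monotonicity, PN = (p₁ − p₀) / p₁.
PN = (0.444 − 0.272) / 0.444 = 0.172 / 0.444 ≈ 0.3874

PN ≈ 0.387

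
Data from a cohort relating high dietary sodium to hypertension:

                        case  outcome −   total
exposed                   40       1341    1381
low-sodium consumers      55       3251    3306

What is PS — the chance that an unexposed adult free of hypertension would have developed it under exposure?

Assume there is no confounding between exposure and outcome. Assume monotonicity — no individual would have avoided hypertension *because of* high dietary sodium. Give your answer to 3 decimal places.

p₁ = P(outcome | exposed) = 40/1381 = 0.028965
p₀ = P(outcome | unexposed) = 55/3306 = 0.016636
Under exogeneity and monotonicity, PS = (p₁ − p₀) / (1 − p₀).
PS = (0.028965 − 0.016636) / (1 − 0.016636) = 0.012328 / 0.98336 ≈ 0.0125

PS ≈ 0.013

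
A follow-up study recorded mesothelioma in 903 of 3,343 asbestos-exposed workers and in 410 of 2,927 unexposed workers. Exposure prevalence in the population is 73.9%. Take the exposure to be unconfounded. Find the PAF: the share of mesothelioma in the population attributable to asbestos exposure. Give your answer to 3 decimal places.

p₁ = P(outcome | exposed) = 903/3343 = 0.27012
p₀ = P(outcome | unexposed) = 410/2927 = 0.14008
Overall risk P(Y=1) = π·p₁ + (1−π)·p₀ = 0.739×0.27012 + 0.261×0.14008 = 0.23618.
Under exogeneity, PAF = [P(Y=1) − p₀] / P(Y=1).
PAF = (0.23618 − 0.14008) / 0.23618 ≈ 0.4069

PAF ≈ 0.407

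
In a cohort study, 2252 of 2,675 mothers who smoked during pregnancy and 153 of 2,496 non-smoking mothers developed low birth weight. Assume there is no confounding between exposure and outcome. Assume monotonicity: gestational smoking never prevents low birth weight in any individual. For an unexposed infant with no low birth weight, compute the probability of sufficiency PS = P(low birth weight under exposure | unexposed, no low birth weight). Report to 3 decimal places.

PS ≈ 0.832

p₁ = P(outcome | exposed) = 2252/2675 = 0.84187
p₀ = P(outcome | unexposed) = 153/2496 = 0.061298
Under exogeneity and monotonicity, PS = (p₁ − p₀) / (1 − p₀).
PS = (0.84187 − 0.061298) / (1 − 0.061298) = 0.78057 / 0.9387 ≈ 0.8315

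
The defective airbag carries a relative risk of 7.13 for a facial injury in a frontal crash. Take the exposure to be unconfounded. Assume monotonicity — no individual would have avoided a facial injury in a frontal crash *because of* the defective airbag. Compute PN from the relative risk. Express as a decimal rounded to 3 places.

PN ≈ 0.860

Under exogeneity and monotonicity, PN = (RR − 1) / RR = 1 − 1/RR.
PN = (7.13 − 1) / 7.13 = 6.13 / 7.13 ≈ 0.8597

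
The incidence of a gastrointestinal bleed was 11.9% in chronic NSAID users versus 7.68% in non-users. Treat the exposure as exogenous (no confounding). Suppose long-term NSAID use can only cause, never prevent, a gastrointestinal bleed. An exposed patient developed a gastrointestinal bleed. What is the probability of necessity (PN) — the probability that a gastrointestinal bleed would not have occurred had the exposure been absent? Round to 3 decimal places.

p₁ = 0.119, p₀ = 0.0768.
Under exogeneity and monotonicity, PN = (p₁ − p₀) / p₁.
PN = (0.119 − 0.0768) / 0.119 = 0.0422 / 0.119 ≈ 0.3546

PN ≈ 0.355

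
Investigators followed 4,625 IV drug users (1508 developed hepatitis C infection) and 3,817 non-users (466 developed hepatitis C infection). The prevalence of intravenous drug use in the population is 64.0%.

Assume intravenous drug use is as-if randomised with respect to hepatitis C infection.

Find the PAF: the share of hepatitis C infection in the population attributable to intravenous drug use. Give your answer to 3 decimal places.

p₁ = P(outcome | exposed) = 1508/4625 = 0.32605
p₀ = P(outcome | unexposed) = 466/3817 = 0.12209
Overall risk P(Y=1) = π·p₁ + (1−π)·p₀ = 0.64×0.32605 + 0.36×0.12209 = 0.25263.
Under exogeneity, PAF = [P(Y=1) − p₀] / P(Y=1).
PAF = (0.25263 − 0.12209) / 0.25263 ≈ 0.5167

PAF ≈ 0.517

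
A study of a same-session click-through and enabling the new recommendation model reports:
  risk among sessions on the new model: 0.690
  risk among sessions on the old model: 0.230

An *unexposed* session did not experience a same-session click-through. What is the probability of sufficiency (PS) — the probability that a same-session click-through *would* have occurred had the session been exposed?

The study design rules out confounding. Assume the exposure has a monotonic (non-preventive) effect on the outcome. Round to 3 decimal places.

Let p₁ = 0.69, p₀ = 0.23.
Under exogeneity and monotonicity, PS = (p₁ − p₀) / (1 − p₀).
PS = (0.69 − 0.23) / (1 − 0.23) = 0.46 / 0.77 ≈ 0.5974

PS ≈ 0.597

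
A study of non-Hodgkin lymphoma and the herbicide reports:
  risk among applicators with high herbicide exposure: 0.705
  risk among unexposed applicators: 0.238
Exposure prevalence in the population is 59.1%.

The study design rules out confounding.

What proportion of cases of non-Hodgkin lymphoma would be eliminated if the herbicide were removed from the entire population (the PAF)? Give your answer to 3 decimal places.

Let p₁ = 0.705, p₀ = 0.238.
Overall risk P(Y=1) = π·p₁ + (1−π)·p₀ = 0.591×0.705 + 0.409×0.238 = 0.514.
Under exogeneity, PAF = [P(Y=1) − p₀] / P(Y=1).
PAF = (0.514 − 0.238) / 0.514 ≈ 0.5370

PAF ≈ 0.537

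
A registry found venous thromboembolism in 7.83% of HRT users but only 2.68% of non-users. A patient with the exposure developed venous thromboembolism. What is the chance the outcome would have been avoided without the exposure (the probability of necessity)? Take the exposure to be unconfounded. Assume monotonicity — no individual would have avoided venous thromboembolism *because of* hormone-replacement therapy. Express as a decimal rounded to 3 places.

PN ≈ 0.658

p₁ = 0.0783, p₀ = 0.0268.
Under exogeneity and monotonicity, PN = (p₁ − p₀) / p₁.
PN = (0.0783 − 0.0268) / 0.0783 = 0.0515 / 0.0783 ≈ 0.6577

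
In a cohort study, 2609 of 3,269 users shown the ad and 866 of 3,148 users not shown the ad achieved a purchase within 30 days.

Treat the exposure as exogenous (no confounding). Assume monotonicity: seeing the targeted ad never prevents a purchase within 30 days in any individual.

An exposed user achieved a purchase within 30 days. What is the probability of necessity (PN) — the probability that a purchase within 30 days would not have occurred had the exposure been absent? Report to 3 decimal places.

PN ≈ 0.655

p₁ = P(outcome | exposed) = 2609/3269 = 0.7981
p₀ = P(outcome | unexposed) = 866/3148 = 0.2751
Under exogeneity and monotonicity, PN = (p₁ − p₀) / p₁.
PN = (0.7981 − 0.2751) / 0.7981 = 0.52301 / 0.7981 ≈ 0.6553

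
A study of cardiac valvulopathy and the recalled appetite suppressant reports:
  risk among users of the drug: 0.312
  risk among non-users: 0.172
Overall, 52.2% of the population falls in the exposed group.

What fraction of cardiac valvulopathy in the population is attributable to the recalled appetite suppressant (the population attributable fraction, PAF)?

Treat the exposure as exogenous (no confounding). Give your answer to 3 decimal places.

Let p₁ = 0.312, p₀ = 0.172.
Overall risk P(Y=1) = π·p₁ + (1−π)·p₀ = 0.522×0.312 + 0.478×0.172 = 0.24508.
Under exogeneity, PAF = [P(Y=1) − p₀] / P(Y=1).
PAF = (0.24508 − 0.172) / 0.24508 ≈ 0.2982

PAF ≈ 0.298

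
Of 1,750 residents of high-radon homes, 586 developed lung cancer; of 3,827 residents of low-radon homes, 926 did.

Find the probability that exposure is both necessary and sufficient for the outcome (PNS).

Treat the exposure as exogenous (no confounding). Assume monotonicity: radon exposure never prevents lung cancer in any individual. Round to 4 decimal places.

p₁ = P(outcome | exposed) = 586/1750 = 0.33486
p₀ = P(outcome | unexposed) = 926/3827 = 0.24196
Under exogeneity and monotonicity, PNS = p₁ − p₀.
PNS = 0.33486 − 0.24196 = 0.092892

PNS ≈ 0.0929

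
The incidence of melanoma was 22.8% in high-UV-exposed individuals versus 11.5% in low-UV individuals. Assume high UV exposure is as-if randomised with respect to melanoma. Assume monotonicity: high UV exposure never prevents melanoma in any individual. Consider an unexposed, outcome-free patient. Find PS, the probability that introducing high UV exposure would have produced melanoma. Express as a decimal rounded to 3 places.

p₁ = 0.228, p₀ = 0.115.
Under exogeneity and monotonicity, PS = (p₁ − p₀) / (1 − p₀).
PS = (0.228 − 0.115) / (1 − 0.115) = 0.113 / 0.885 ≈ 0.1277

PS ≈ 0.128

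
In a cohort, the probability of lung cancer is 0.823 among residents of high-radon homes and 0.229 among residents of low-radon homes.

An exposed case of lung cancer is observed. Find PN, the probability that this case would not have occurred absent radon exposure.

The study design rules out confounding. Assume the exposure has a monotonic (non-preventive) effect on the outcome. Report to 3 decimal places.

PN ≈ 0.722

Let p₁ = 0.823, p₀ = 0.229.
Under exogeneity and monotonicity, PN = (p₁ − p₀) / p₁.
PN = (0.823 − 0.229) / 0.823 = 0.594 / 0.823 ≈ 0.7217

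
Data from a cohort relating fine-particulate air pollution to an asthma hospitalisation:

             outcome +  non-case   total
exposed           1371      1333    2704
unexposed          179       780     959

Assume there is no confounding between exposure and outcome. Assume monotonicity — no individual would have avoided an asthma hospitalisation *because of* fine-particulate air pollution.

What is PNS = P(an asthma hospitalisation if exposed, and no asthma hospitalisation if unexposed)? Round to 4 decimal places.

p₁ = P(outcome | exposed) = 1371/2704 = 0.50703
p₀ = P(outcome | unexposed) = 179/959 = 0.18665
Under exogeneity and monotonicity, PNS = p₁ − p₀.
PNS = 0.50703 − 0.18665 = 0.32037

PNS ≈ 0.3204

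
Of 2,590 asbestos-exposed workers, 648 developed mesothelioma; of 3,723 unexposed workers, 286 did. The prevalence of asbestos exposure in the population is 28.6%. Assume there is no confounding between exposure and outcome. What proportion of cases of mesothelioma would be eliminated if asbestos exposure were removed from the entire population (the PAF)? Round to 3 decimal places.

PAF ≈ 0.392

p₁ = P(outcome | exposed) = 648/2590 = 0.25019
p₀ = P(outcome | unexposed) = 286/3723 = 0.07682
Overall risk P(Y=1) = π·p₁ + (1−π)·p₀ = 0.286×0.25019 + 0.714×0.07682 = 0.1264.
Under exogeneity, PAF = [P(Y=1) − p₀] / P(Y=1).
PAF = (0.1264 − 0.07682) / 0.1264 ≈ 0.3923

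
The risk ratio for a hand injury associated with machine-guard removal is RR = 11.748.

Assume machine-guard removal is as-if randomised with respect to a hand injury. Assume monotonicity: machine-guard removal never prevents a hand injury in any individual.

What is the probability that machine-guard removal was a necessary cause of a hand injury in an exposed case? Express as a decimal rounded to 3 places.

Under exogeneity and monotonicity, PN = (RR − 1) / RR = 1 − 1/RR.
PN = (11.748 − 1) / 11.748 = 10.75 / 11.748 ≈ 0.9149

PN ≈ 0.915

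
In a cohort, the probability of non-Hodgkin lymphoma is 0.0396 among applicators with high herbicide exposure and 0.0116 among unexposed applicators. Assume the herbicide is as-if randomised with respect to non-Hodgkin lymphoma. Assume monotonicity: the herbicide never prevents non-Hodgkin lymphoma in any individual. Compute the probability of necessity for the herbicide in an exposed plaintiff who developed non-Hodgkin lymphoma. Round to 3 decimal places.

PN ≈ 0.707

Let p₁ = 0.0396, p₀ = 0.0116.
Under exogeneity and monotonicity, PN = (p₁ − p₀) / p₁.
PN = (0.0396 − 0.0116) / 0.0396 = 0.028 / 0.0396 ≈ 0.7071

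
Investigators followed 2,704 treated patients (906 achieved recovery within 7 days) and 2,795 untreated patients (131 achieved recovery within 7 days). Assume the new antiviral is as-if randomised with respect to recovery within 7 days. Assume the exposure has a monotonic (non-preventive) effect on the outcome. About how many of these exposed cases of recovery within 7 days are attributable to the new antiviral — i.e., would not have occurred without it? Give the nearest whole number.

about 779 cases

p₁ = P(outcome | exposed) = 906/2704 = 0.33506
p₀ = P(outcome | unexposed) = 131/2795 = 0.046869
PN = (p₁ − p₀)/p₁ = (0.33506 − 0.046869) / 0.33506 ≈ 0.86012.
Attributable cases ≈ PN × (exposed cases) = 0.86012 × 906 ≈ 779.27.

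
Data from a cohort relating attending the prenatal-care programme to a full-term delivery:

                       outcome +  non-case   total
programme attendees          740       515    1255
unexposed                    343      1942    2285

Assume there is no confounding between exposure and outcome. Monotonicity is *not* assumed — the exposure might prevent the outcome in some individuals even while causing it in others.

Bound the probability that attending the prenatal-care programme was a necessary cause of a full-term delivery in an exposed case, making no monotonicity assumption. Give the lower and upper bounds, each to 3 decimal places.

0.745 ≤ PN ≤ 1.000

p₁ = P(outcome | exposed) = 740/1255 = 0.58964
p₀ = P(outcome | unexposed) = 343/2285 = 0.15011
Under exogeneity alone the bounds on PN are max{0,(p₁−p₀)/p₁} ≤ PN ≤ min{1,(1−p₀)/p₁}.
  lower = (p₁ − p₀)/p₁ = 0.43953 / 0.58964 ≈ 0.7454
  upper = min{1, (1 − p₀)/p₁} = 0.84989 / 0.58964 ≈ 1.4414 → capped at 1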